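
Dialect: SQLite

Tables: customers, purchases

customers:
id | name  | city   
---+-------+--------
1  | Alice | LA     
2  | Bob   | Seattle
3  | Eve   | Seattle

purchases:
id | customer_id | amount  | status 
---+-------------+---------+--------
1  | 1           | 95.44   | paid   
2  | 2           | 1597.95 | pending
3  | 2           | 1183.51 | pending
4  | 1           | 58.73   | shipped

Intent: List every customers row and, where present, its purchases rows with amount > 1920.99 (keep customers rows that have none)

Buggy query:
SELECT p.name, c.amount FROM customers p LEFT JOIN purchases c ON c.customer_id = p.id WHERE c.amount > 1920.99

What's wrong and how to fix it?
Bug: Filtering c.amount in WHERE discards the NULL rows produced by LEFT JOIN, turning it into an inner join

Fix: Put 'c.amount > 1920.99' in the JOIN's ON clause instead of WHERE

Corrected query:
SELECT p.name, c.amount FROM customers p LEFT JOIN purchases c ON c.customer_id = p.id AND c.amount > 1920.99

Result:
name  | amount
------+-------
Alice | NULL  
Bob   | NULL  
Eve   | NULL  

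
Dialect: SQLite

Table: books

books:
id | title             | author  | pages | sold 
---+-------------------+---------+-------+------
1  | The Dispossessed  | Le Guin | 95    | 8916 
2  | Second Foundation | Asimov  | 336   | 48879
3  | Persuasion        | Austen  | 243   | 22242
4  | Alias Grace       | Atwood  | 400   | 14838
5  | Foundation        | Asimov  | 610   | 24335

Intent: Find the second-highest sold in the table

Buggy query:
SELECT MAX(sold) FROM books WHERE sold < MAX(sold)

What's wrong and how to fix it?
Bug: MAX(sold) on the right of the comparison is an aggregate-in-WHERE error

Fix: Put the inner MAX in a scalar subquery

Corrected query:
SELECT MAX(sold) FROM books WHERE sold < (SELECT MAX(sold) FROM books)

Result:
MAX(sold)
---------
24335    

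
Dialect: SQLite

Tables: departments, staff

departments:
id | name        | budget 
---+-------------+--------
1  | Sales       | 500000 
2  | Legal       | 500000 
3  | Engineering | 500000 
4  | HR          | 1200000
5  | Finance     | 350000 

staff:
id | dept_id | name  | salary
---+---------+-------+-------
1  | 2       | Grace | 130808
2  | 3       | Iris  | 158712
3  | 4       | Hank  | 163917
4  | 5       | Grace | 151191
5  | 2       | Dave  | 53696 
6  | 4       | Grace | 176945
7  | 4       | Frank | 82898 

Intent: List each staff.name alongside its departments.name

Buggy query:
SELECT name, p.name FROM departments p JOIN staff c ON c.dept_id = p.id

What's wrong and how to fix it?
Bug: Both tables have a 'name' column; the unqualified reference is ambiguous

Fix: Prefix ambiguous columns with the table alias

Corrected query:
SELECT c.name, p.name FROM departments p JOIN staff c ON c.dept_id = p.id

Result:
name  | name       
------+------------
Grace | Legal      
Iris  | Engineering
Hank  | HR         
Grace | Finance    
Dave  | Legal      
Grace | HR         
Frank | HR         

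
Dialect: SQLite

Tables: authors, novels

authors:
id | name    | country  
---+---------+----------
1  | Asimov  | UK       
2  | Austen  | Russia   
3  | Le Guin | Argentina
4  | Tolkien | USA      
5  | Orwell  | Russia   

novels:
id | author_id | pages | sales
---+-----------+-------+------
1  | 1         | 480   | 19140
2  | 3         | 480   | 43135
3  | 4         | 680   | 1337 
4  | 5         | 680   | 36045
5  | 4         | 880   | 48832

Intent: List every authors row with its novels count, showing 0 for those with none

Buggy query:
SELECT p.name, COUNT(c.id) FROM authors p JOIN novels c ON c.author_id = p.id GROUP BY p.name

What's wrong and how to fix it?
Bug: INNER JOIN drops authors rows that have no matching novels rows

Fix: Use LEFT JOIN so parents without children still appear (COUNT(c.id) gives 0)

Corrected query:
SELECT p.name, COUNT(c.id) FROM authors p LEFT JOIN novels c ON c.author_id = p.id GROUP BY p.name

Result:
name    | COUNT(c.id)
--------+------------
Asimov  | 1          
Austen  | 0          
Le Guin | 1          
Orwell  | 1          
Tolkien | 2          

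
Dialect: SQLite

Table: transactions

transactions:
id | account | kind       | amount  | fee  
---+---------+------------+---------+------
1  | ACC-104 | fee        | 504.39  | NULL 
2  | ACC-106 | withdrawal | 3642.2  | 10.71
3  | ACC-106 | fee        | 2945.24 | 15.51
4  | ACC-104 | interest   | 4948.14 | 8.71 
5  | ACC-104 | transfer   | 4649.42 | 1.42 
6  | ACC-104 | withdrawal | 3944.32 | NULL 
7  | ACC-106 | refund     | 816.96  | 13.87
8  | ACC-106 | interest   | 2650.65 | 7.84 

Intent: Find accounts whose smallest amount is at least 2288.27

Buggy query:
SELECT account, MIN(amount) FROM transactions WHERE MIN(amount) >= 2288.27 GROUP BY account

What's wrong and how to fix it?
Bug: MIN() in WHERE is a misuse of aggregate

Fix: Replace WHERE with HAVING after the GROUP BY

Corrected query:
SELECT account, MIN(amount) FROM transactions GROUP BY account HAVING MIN(amount) >= 2288.27

Result:
(no rows)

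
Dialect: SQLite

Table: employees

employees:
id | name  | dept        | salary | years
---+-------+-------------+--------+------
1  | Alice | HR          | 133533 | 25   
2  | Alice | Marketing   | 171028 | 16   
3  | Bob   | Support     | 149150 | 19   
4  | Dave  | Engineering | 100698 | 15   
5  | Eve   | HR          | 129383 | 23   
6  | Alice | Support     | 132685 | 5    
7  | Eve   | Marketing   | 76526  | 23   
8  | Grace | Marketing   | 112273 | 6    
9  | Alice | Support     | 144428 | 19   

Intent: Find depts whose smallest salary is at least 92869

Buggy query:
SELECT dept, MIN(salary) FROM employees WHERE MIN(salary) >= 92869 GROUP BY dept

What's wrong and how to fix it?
Bug: Aggregates like MIN are computed per group after WHERE runs

Fix: Replace WHERE with HAVING after the GROUP BY

Corrected query:
SELECT dept, MIN(salary) FROM employees GROUP BY dept HAVING MIN(salary) >= 92869

Result:
dept        | MIN(salary)
------------+------------
Engineering | 100698     
HR          | 129383     
Support     | 132685     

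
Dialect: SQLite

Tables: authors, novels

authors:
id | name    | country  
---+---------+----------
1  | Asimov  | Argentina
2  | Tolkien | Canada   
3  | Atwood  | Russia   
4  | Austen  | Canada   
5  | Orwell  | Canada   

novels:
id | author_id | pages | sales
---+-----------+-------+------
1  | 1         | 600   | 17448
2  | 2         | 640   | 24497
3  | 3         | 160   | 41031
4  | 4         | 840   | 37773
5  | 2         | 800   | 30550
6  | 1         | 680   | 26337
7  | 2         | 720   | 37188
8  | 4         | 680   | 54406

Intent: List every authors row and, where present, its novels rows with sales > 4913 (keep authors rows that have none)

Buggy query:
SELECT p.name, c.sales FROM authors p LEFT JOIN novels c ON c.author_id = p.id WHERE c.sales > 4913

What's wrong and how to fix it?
Bug: Filtering c.sales in WHERE discards the NULL rows produced by LEFT JOIN, turning it into an inner join

Fix: Put 'c.sales > 4913' in the JOIN's ON clause instead of WHERE

Corrected query:
SELECT p.name, c.sales FROM authors p LEFT JOIN novels c ON c.author_id = p.id AND c.sales > 4913

Result:
name    | sales
--------+------
Asimov  | 17448
Asimov  | 26337
Tolkien | 24497
Tolkien | 30550
Tolkien | 37188
Atwood  | 41031
Austen  | 37773
Austen  | 54406
Orwell  | NULL 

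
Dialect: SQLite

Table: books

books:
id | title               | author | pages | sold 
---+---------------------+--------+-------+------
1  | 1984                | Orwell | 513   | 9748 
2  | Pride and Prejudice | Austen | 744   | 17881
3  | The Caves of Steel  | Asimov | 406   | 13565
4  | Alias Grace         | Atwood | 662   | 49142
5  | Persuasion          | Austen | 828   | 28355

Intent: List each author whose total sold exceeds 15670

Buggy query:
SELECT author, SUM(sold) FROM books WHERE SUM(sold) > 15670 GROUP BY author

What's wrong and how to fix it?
Bug: Aggregate functions cannot appear in a WHERE clause

Fix: Use HAVING (which filters groups after aggregation) instead of WHERE

Corrected query:
SELECT author, SUM(sold) FROM books GROUP BY author HAVING SUM(sold) > 15670

Result:
author | SUM(sold)
-------+----------
Atwood | 49142    
Austen | 46236    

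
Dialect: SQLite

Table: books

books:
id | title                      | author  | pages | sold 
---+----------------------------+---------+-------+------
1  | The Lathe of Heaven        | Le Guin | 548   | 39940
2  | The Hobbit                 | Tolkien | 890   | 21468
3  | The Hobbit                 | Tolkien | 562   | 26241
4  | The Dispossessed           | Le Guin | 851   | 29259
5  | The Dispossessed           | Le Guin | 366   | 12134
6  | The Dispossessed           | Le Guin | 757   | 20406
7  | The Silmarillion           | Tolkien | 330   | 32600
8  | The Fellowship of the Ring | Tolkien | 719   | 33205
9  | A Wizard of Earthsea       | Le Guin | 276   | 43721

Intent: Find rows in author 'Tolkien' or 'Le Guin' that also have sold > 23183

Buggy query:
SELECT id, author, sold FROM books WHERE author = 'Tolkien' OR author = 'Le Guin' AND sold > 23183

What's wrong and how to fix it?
Bug: AND binds tighter than OR, so this parses as author = 'Tolkien' OR (author = 'Le Guin' AND sold > 23183)

Fix: Add parentheses around the OR so the AND applies to both alternatives

Corrected query:
SELECT id, author, sold FROM books WHERE (author = 'Tolkien' OR author = 'Le Guin') AND sold > 23183

Result:
id | author  | sold 
---+---------+------
1  | Le Guin | 39940
3  | Tolkien | 26241
4  | Le Guin | 29259
7  | Tolkien | 32600
8  | Tolkien | 33205
9  | Le Guin | 43721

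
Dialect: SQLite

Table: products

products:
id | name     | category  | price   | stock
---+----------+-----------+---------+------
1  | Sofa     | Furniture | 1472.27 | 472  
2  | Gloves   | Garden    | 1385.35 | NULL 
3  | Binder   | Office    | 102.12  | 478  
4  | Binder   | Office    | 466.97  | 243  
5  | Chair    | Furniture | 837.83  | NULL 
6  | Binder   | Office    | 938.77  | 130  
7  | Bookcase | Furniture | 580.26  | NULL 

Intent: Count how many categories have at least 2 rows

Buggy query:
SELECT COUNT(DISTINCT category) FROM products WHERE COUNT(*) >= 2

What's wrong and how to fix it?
Bug: WHERE filters individual rows, not groups, so a group-level COUNT is invalid there

Fix: Group first with HAVING COUNT(*) >= 2, then COUNT the resulting groups

Corrected query:
SELECT COUNT(*) FROM (SELECT category FROM products GROUP BY category HAVING COUNT(*) >= 2)

Result:
COUNT(*)
--------
2       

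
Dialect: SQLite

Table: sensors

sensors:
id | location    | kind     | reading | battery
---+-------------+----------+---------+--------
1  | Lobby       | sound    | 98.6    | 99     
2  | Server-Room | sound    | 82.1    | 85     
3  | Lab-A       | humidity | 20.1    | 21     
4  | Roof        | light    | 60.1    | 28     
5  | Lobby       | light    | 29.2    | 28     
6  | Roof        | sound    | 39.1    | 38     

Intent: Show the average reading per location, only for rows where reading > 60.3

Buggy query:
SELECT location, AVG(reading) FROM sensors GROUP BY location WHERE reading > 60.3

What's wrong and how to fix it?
Bug: Row-level WHERE must come before GROUP BY in the clause order

Fix: Move the WHERE clause before GROUP BY

Corrected query:
SELECT location, AVG(reading) FROM sensors WHERE reading > 60.3 GROUP BY location

Result:
location    | AVG(reading)
------------+-------------
Lobby       | 98.6        
Server-Room | 82.1        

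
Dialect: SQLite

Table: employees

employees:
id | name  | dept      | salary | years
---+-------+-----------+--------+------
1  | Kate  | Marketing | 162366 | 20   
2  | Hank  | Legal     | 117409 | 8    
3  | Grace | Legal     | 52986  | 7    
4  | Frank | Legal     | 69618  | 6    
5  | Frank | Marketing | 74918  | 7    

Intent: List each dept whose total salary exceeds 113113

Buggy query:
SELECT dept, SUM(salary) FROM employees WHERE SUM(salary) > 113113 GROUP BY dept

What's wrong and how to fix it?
Bug: WHERE runs before GROUP BY, so aggregates aren't available there

Fix: Use HAVING (which filters groups after aggregation) instead of WHERE

Corrected query:
SELECT dept, SUM(salary) FROM employees GROUP BY dept HAVING SUM(salary) > 113113

Result:
dept      | SUM(salary)
----------+------------
Legal     | 240013     
Marketing | 237284     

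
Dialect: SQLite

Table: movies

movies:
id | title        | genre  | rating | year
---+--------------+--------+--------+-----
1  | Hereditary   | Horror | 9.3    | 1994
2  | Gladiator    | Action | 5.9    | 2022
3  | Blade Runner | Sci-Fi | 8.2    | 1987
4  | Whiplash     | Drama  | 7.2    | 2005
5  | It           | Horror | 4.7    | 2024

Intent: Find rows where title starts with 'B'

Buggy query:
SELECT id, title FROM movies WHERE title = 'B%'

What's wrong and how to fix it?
Bug: '=' compares the literal string including the % character; pattern matching needs LIKE

Fix: Replace '=' with LIKE so 'B%' is treated as a pattern

Corrected query:
SELECT id, title FROM movies WHERE title LIKE 'B%'

Result:
id | title       
---+-------------
3  | Blade Runner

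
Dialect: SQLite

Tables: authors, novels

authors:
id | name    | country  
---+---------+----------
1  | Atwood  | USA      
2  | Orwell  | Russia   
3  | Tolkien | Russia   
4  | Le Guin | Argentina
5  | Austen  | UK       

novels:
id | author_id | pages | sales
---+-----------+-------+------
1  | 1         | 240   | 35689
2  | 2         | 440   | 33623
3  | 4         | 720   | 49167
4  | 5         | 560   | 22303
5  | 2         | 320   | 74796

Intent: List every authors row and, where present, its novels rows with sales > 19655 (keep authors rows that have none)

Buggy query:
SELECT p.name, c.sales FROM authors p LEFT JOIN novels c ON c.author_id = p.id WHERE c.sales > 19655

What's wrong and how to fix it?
Bug: Filtering c.sales in WHERE discards the NULL rows produced by LEFT JOIN, turning it into an inner join

Fix: Put 'c.sales > 19655' in the JOIN's ON clause instead of WHERE

Corrected query:
SELECT p.name, c.sales FROM authors p LEFT JOIN novels c ON c.author_id = p.id AND c.sales > 19655

Result:
name    | sales
--------+------
Atwood  | 35689
Orwell  | 33623
Orwell  | 74796
Tolkien | NULL 
Le Guin | 49167
Austen  | 22303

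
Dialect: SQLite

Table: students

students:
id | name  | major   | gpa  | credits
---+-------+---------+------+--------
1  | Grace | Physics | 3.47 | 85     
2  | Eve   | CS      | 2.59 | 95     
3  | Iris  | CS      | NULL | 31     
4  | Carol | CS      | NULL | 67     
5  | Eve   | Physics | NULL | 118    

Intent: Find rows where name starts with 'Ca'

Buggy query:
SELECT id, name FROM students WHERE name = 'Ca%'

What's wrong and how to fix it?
Bug: '=' compares the literal string including the % character; pattern matching needs LIKE

Fix: Use LIKE for wildcard pattern matching

Corrected query:
SELECT id, name FROM students WHERE name LIKE 'Ca%'

Result:
id | name 
---+------
4  | Carol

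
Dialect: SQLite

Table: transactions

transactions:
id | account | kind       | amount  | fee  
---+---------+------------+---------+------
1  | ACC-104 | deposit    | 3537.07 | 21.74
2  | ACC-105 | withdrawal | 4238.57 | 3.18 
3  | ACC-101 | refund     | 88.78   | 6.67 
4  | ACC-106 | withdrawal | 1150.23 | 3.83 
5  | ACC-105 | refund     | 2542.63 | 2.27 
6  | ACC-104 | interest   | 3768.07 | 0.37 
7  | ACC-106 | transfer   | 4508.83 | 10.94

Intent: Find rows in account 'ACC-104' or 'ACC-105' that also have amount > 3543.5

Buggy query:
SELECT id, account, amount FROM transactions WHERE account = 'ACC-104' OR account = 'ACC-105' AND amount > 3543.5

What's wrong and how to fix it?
Bug: Without parentheses, AND is evaluated before OR, so the amount filter only applies to the 'ACC-105' branch

Fix: Group the OR with parentheses (or use IN), then AND the threshold

Corrected query:
SELECT id, account, amount FROM transactions WHERE (account = 'ACC-104' OR account = 'ACC-105') AND amount > 3543.5

Result:
id | account | amount 
---+---------+--------
2  | ACC-105 | 4238.57
6  | ACC-104 | 3768.07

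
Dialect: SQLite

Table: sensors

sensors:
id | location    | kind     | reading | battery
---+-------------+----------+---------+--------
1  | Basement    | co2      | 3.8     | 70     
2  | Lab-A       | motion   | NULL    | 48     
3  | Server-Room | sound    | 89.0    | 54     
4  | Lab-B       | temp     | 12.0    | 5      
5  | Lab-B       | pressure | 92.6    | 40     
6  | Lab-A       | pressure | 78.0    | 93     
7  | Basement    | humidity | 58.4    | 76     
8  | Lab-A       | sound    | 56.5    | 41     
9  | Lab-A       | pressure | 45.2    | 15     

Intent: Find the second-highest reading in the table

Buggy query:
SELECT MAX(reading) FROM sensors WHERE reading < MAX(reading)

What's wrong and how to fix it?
Bug: MAX(reading) on the right of the comparison is an aggregate-in-WHERE error

Fix: Put the inner MAX in a scalar subquery

Corrected query:
SELECT MAX(reading) FROM sensors WHERE reading < (SELECT MAX(reading) FROM sensors)

Result:
MAX(reading)
------------
89          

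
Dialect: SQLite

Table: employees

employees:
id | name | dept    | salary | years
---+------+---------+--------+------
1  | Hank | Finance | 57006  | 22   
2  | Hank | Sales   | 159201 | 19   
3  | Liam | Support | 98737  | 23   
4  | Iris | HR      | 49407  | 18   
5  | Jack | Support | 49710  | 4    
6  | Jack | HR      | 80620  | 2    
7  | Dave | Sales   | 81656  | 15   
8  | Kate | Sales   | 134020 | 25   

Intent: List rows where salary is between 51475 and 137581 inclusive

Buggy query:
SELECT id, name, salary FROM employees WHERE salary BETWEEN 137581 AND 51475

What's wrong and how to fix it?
Bug: BETWEEN expects the lower bound first; with 137581 AND 51475 the range is empty

Fix: Write BETWEEN 51475 AND 137581

Corrected query:
SELECT id, name, salary FROM employees WHERE salary BETWEEN 51475 AND 137581

Result:
id | name | salary
---+------+-------
1  | Hank | 57006 
3  | Liam | 98737 
6  | Jack | 80620 
7  | Dave | 81656 
8  | Kate | 134020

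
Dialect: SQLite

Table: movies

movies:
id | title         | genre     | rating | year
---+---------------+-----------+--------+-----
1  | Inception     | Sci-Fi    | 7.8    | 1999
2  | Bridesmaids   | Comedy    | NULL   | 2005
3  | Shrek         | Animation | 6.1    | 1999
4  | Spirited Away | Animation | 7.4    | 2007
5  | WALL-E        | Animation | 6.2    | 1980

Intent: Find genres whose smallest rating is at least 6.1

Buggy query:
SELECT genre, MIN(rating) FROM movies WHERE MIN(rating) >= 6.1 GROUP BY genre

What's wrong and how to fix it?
Bug: MIN() in WHERE is a misuse of aggregate

Fix: Use HAVING for the per-group MIN condition

Corrected query:
SELECT genre, MIN(rating) FROM movies GROUP BY genre HAVING MIN(rating) >= 6.1

Result:
genre     | MIN(rating)
----------+------------
Animation | 6.1        
Sci-Fi    | 7.8        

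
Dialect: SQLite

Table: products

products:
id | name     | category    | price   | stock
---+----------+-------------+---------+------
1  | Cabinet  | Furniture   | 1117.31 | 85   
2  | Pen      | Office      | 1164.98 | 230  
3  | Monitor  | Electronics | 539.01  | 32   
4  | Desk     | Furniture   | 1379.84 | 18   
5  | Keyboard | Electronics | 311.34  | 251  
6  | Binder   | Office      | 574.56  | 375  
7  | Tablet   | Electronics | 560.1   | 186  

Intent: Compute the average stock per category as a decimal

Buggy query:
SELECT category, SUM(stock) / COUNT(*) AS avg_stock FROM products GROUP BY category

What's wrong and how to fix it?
Bug: Both operands are integers, so '/' performs integer division and truncates

Fix: Cast one side to REAL so the division keeps the fractional part

Corrected query:
SELECT category, SUM(stock) * 1.0 / COUNT(*) AS avg_stock FROM products GROUP BY category

Result:
category    | avg_stock 
------------+-----------
Electronics | 156.333333
Furniture   | 51.5      
Office      | 302.5     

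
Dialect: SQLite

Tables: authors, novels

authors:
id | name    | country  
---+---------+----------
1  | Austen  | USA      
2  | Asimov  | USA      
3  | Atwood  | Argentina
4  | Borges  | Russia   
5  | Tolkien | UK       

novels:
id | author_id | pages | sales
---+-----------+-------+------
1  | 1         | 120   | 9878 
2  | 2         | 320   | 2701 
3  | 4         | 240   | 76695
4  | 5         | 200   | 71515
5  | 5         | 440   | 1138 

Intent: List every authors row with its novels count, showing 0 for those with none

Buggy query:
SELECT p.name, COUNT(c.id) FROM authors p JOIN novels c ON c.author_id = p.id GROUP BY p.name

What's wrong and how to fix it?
Bug: An inner join excludes parents with zero children

Fix: Use LEFT JOIN so parents without children still appear (COUNT(c.id) gives 0)

Corrected query:
SELECT p.name, COUNT(c.id) FROM authors p LEFT JOIN novels c ON c.author_id = p.id GROUP BY p.name

Result:
name    | COUNT(c.id)
--------+------------
Asimov  | 1          
Atwood  | 0          
Austen  | 1          
Borges  | 1          
Tolkien | 2          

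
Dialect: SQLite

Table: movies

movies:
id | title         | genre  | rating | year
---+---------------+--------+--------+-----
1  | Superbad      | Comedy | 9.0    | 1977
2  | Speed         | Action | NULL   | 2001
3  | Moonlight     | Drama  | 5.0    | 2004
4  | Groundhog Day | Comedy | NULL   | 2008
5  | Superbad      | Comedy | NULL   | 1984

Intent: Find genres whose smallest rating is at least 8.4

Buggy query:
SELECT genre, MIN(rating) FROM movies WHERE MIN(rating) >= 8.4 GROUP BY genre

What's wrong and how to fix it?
Bug: MIN() in WHERE is a misuse of aggregate

Fix: Use HAVING for the per-group MIN condition

Corrected query:
SELECT genre, MIN(rating) FROM movies GROUP BY genre HAVING MIN(rating) >= 8.4

Result:
genre  | MIN(rating)
-------+------------
Comedy | 9          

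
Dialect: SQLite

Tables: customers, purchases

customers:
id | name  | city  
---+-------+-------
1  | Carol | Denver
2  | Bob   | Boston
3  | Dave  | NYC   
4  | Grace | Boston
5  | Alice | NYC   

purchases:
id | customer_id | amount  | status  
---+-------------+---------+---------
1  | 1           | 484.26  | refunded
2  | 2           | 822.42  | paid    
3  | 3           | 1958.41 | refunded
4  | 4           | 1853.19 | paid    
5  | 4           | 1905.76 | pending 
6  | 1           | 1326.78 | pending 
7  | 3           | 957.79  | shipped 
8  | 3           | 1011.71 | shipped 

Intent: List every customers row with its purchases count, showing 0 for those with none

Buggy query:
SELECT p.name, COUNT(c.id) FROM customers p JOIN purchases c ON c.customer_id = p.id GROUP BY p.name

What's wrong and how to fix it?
Bug: An inner join excludes parents with zero children

Fix: Switch to LEFT JOIN to retain unmatched parent rows

Corrected query:
SELECT p.name, COUNT(c.id) FROM customers p LEFT JOIN purchases c ON c.customer_id = p.id GROUP BY p.name

Result:
name  | COUNT(c.id)
------+------------
Alice | 0          
Bob   | 1          
Carol | 2          
Dave  | 3          
Grace | 2          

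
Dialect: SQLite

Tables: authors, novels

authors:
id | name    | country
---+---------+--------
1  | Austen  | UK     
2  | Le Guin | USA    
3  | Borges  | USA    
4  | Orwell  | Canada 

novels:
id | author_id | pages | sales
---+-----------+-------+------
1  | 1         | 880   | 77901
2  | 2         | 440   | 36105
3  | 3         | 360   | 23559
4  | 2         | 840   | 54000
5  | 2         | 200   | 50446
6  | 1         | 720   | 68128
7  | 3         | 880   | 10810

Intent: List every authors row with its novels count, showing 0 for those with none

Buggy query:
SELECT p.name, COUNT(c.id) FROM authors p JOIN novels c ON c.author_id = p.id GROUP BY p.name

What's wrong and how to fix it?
Bug: INNER JOIN drops authors rows that have no matching novels rows

Fix: Use LEFT JOIN so parents without children still appear (COUNT(c.id) gives 0)

Corrected query:
SELECT p.name, COUNT(c.id) FROM authors p LEFT JOIN novels c ON c.author_id = p.id GROUP BY p.name

Result:
name    | COUNT(c.id)
--------+------------
Austen  | 2          
Borges  | 2          
Le Guin | 3          
Orwell  | 0          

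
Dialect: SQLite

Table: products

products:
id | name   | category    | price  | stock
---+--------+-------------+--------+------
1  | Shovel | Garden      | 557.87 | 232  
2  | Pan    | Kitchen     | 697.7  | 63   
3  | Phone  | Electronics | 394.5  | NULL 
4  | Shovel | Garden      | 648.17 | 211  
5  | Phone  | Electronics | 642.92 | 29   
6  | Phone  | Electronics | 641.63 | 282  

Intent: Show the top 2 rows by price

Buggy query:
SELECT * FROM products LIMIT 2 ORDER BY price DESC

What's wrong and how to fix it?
Bug: ORDER BY cannot follow LIMIT; LIMIT is the final clause

Fix: Swap the clauses: ORDER BY first, then LIMIT

Corrected query:
SELECT * FROM products ORDER BY price DESC LIMIT 2

Result:
id | name   | category | price  | stock
---+--------+----------+--------+------
2  | Pan    | Kitchen  | 697.7  | 63   
4  | Shovel | Garden   | 648.17 | 211  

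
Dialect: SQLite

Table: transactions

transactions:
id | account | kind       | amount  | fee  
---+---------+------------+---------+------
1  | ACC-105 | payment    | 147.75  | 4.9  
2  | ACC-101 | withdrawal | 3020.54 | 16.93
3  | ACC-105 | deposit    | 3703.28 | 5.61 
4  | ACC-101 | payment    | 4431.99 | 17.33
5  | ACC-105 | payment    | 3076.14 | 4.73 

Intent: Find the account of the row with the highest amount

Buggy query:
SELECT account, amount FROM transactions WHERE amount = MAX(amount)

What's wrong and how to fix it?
Bug: WHERE is evaluated per row; an aggregate over the whole table isn't defined there

Fix: Wrap MAX in a scalar subquery so WHERE compares against a single value

Corrected query:
SELECT account, amount FROM transactions WHERE amount = (SELECT MAX(amount) FROM transactions)

Result:
account | amount 
--------+--------
ACC-101 | 4431.99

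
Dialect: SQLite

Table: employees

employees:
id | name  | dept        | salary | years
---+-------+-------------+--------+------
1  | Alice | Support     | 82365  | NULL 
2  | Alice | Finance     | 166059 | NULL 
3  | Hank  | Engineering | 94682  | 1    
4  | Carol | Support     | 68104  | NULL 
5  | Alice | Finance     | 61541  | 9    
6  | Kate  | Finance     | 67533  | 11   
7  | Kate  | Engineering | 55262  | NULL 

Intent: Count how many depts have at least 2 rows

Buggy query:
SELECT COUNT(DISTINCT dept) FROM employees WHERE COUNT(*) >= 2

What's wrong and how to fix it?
Bug: WHERE filters individual rows, not groups, so a group-level COUNT is invalid there

Fix: Use a subquery that GROUPs and filters with HAVING, then count its rows

Corrected query:
SELECT COUNT(*) FROM (SELECT dept FROM employees GROUP BY dept HAVING COUNT(*) >= 2)

Result:
COUNT(*)
--------
3       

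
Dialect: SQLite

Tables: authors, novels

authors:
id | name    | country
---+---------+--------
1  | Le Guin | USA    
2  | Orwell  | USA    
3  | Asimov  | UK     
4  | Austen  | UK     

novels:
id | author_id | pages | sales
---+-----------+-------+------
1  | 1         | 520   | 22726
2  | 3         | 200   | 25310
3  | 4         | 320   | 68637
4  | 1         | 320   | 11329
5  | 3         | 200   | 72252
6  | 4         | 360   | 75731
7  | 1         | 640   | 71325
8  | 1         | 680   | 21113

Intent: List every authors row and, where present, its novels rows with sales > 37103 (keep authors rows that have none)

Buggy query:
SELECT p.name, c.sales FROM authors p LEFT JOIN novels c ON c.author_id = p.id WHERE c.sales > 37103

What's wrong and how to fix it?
Bug: Filtering c.sales in WHERE discards the NULL rows produced by LEFT JOIN, turning it into an inner join

Fix: Move the right-table condition into the ON clause so unmatched parents are kept

Corrected query:
SELECT p.name, c.sales FROM authors p LEFT JOIN novels c ON c.author_id = p.id AND c.sales > 37103

Result:
name    | sales
--------+------
Le Guin | 71325
Orwell  | NULL 
Asimov  | 72252
Austen  | 68637
Austen  | 75731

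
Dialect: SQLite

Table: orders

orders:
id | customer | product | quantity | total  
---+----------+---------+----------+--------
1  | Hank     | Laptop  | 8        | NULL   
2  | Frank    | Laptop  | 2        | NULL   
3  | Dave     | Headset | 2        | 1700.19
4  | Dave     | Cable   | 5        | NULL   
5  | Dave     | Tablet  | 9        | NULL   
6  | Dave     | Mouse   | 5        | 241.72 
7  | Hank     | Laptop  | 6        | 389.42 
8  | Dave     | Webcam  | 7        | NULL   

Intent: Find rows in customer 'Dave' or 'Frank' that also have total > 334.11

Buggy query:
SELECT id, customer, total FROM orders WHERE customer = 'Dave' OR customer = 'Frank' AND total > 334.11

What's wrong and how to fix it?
Bug: AND binds tighter than OR, so this parses as customer = 'Dave' OR (customer = 'Frank' AND total > 334.11)

Fix: Group the OR with parentheses (or use IN), then AND the threshold

Corrected query:
SELECT id, customer, total FROM orders WHERE (customer = 'Dave' OR customer = 'Frank') AND total > 334.11

Result:
id | customer | total  
---+----------+--------
3  | Dave     | 1700.19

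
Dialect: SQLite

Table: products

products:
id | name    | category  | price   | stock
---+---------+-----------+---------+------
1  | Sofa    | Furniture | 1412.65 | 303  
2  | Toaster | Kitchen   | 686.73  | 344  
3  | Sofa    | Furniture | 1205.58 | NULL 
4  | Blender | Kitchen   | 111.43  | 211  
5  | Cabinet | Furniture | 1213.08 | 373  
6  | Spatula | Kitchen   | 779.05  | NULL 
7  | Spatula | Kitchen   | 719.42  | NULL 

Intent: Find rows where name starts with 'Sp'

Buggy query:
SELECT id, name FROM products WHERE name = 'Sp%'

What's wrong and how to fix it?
Bug: '=' compares the literal string including the % character; pattern matching needs LIKE

Fix: Replace '=' with LIKE so 'Sp%' is treated as a pattern

Corrected query:
SELECT id, name FROM products WHERE name LIKE 'Sp%'

Result:
id | name   
---+--------
6  | Spatula
7  | Spatula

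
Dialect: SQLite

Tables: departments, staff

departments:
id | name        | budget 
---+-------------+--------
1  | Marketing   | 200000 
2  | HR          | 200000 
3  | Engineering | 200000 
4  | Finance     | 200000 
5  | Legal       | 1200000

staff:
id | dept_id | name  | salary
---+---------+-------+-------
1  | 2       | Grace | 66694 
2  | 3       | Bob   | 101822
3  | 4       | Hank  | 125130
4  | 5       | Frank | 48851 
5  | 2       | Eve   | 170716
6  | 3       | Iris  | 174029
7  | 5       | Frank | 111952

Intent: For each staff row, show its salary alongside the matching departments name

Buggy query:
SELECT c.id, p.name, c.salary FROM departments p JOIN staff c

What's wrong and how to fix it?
Bug: Missing join condition: each staff row is matched to all departments rows instead of just its own

Fix: Specify the join condition linking the foreign key to the parent id

Corrected query:
SELECT c.id, p.name, c.salary FROM departments p JOIN staff c ON c.dept_id = p.id

Result:
id | name        | salary
---+-------------+-------
1  | HR          | 66694 
2  | Engineering | 101822
3  | Finance     | 125130
4  | Legal       | 48851 
5  | HR          | 170716
6  | Engineering | 174029
7  | Legal       | 111952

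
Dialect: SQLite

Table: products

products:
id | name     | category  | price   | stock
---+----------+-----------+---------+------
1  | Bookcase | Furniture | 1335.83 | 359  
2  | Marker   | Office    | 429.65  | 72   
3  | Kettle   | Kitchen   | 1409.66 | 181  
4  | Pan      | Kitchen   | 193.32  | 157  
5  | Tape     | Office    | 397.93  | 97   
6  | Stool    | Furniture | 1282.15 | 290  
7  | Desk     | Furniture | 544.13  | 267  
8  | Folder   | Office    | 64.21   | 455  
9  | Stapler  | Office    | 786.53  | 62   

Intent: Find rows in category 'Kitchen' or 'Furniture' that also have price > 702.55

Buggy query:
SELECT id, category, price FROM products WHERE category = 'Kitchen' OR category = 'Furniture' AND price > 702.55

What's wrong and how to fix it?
Bug: AND binds tighter than OR, so this parses as category = 'Kitchen' OR (category = 'Furniture' AND price > 702.55)

Fix: Group the OR with parentheses (or use IN), then AND the threshold

Corrected query:
SELECT id, category, price FROM products WHERE (category = 'Kitchen' OR category = 'Furniture') AND price > 702.55

Result:
id | category  | price  
---+-----------+--------
1  | Furniture | 1335.83
3  | Kitchen   | 1409.66
6  | Furniture | 1282.15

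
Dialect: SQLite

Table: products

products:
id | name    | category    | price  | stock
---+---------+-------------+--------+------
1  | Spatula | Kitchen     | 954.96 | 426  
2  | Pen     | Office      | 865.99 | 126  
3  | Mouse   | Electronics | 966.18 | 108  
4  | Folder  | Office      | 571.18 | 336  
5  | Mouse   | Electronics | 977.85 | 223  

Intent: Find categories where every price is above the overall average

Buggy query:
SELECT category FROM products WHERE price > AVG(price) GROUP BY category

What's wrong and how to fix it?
Bug: WHERE evaluates per row before aggregation, so AVG() is unavailable

Fix: Compute the overall average in a scalar subquery and compare each group's MIN against it in HAVING

Corrected query:
SELECT category FROM products GROUP BY category HAVING MIN(price) > (SELECT AVG(price) FROM products)

Result:
category   
-----------
Electronics
Kitchen    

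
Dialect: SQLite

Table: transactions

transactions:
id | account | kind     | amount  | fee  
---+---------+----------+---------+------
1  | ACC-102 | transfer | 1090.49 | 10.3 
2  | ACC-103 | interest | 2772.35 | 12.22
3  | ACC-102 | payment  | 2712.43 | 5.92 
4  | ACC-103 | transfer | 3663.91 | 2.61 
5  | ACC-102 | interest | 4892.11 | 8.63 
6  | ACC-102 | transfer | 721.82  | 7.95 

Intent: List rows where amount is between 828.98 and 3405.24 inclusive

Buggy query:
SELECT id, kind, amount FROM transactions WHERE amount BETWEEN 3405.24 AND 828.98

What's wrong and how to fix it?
Bug: The bounds are reversed; BETWEEN a AND b requires a <= b to match anything

Fix: Swap the bounds so the smaller value comes first

Corrected query:
SELECT id, kind, amount FROM transactions WHERE amount BETWEEN 828.98 AND 3405.24

Result:
id | kind     | amount 
---+----------+--------
1  | transfer | 1090.49
2  | interest | 2772.35
3  | payment  | 2712.43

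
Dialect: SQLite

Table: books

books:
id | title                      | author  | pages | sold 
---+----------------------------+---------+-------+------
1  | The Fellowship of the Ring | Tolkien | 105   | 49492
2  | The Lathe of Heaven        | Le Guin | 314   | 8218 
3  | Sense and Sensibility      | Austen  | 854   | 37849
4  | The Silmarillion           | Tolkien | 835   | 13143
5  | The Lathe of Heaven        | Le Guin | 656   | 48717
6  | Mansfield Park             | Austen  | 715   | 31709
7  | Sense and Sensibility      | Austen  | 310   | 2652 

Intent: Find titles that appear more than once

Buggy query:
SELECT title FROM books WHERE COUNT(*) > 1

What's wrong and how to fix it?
Bug: WHERE can't reference COUNT(*); aggregates are computed after WHERE

Fix: GROUP BY title, then filter groups with HAVING COUNT(*) > 1

Corrected query:
SELECT title FROM books GROUP BY title HAVING COUNT(*) > 1

Result:
title                
---------------------
Sense and Sensibility
The Lathe of Heaven  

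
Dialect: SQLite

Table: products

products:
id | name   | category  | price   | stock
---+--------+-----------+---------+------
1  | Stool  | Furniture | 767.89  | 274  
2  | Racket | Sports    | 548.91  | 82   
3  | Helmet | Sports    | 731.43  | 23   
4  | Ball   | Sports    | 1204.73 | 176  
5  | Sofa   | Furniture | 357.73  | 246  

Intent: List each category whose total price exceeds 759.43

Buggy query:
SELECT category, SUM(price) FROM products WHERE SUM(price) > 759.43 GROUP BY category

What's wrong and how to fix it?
Bug: SUM(price) is an aggregate, but WHERE filters rows before aggregation

Fix: Move the aggregate condition to a HAVING clause

Corrected query:
SELECT category, SUM(price) FROM products GROUP BY category HAVING SUM(price) > 759.43

Result:
category  | SUM(price)
----------+-----------
Furniture | 1125.62   
Sports    | 2485.07   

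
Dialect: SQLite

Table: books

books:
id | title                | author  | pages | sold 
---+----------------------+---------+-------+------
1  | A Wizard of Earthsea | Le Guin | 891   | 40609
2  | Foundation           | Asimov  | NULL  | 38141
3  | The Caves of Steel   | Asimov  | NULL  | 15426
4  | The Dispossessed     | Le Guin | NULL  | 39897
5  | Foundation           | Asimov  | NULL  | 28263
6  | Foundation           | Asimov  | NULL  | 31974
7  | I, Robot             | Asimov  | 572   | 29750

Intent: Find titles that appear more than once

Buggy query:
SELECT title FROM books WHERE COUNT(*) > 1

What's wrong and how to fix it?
Bug: WHERE can't reference COUNT(*); aggregates are computed after WHERE

Fix: GROUP BY title, then filter groups with HAVING COUNT(*) > 1

Corrected query:
SELECT title FROM books GROUP BY title HAVING COUNT(*) > 1

Result:
title     
----------
Foundation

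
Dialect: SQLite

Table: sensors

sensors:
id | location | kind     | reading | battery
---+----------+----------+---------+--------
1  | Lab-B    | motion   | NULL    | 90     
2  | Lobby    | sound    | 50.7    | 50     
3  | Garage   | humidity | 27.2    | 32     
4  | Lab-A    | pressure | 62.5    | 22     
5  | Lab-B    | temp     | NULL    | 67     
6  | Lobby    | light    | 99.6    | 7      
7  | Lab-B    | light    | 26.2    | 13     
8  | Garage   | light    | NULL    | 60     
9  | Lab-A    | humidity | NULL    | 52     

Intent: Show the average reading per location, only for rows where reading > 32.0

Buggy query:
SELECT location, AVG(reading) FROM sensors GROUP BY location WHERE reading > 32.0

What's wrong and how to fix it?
Bug: WHERE cannot follow GROUP BY

Fix: Place WHERE between FROM and GROUP BY

Corrected query:
SELECT location, AVG(reading) FROM sensors WHERE reading > 32.0 GROUP BY location

Result:
location | AVG(reading)
---------+-------------
Lab-A    | 62.5        
Lobby    | 75.15       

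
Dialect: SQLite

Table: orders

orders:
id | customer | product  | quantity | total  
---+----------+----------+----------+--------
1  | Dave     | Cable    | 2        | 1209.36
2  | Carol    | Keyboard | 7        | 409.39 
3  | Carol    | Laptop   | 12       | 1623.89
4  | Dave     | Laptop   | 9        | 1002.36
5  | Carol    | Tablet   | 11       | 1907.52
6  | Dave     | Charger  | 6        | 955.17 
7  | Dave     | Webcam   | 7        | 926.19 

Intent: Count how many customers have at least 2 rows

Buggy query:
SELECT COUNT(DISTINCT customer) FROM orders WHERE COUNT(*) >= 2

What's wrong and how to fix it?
Bug: WHERE filters individual rows, not groups, so a group-level COUNT is invalid there

Fix: Group first with HAVING COUNT(*) >= 2, then COUNT the resulting groups

Corrected query:
SELECT COUNT(*) FROM (SELECT customer FROM orders GROUP BY customer HAVING COUNT(*) >= 2)

Result:
COUNT(*)
--------
2       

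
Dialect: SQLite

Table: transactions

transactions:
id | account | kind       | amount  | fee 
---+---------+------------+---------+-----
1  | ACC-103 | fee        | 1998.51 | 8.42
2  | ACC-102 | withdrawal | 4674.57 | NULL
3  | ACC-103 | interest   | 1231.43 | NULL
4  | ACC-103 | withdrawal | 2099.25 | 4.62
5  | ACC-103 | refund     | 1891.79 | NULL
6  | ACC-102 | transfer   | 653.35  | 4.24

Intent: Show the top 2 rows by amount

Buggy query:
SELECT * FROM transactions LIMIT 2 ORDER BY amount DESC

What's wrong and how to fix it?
Bug: LIMIT must come after ORDER BY

Fix: Sort with ORDER BY, then apply LIMIT

Corrected query:
SELECT * FROM transactions ORDER BY amount DESC LIMIT 2

Result:
id | account | kind       | amount  | fee 
---+---------+------------+---------+-----
2  | ACC-102 | withdrawal | 4674.57 | NULL
4  | ACC-103 | withdrawal | 2099.25 | 4.62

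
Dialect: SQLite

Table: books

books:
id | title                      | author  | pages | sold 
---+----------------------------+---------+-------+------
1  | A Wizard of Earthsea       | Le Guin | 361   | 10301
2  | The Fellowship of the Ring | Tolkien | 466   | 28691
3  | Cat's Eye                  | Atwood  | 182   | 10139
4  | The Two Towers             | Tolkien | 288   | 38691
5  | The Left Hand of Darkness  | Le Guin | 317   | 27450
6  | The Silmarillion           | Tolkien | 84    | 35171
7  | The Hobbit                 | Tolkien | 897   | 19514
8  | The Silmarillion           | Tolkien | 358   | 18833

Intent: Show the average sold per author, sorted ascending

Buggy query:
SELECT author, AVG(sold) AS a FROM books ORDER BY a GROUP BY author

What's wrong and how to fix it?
Bug: ORDER BY appears before GROUP BY; SQL clause order requires GROUP BY first

Fix: Move ORDER BY to the end, after GROUP BY

Corrected query:
SELECT author, AVG(sold) AS a FROM books GROUP BY author ORDER BY a

Result:
author  | a      
--------+--------
Atwood  | 10139  
Le Guin | 18875.5
Tolkien | 28180  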